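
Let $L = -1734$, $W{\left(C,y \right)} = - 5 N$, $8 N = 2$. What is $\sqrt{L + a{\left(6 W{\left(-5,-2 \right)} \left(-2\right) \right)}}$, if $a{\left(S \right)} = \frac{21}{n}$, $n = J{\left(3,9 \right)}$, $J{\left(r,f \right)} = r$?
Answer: $i \sqrt{1727} \approx 41.557 i$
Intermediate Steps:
$N = \frac{1}{4}$ ($N = \frac{1}{8} \cdot 2 = \frac{1}{4} \approx 0.25$)
$W{\left(C,y \right)} = - \frac{5}{4}$ ($W{\left(C,y \right)} = \left(-5\right) \frac{1}{4} = - \frac{5}{4}$)
$n = 3$
$a{\left(S \right)} = 7$ ($a{\left(S \right)} = \frac{21}{3} = 21 \cdot \frac{1}{3} = 7$)
$\sqrt{L + a{\left(6 W{\left(-5,-2 \right)} \left(-2\right) \right)}} = \sqrt{-1734 + 7} = \sqrt{-1727} = i \sqrt{1727}$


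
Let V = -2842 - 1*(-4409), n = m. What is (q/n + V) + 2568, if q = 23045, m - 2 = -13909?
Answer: 57482400/13907 ≈ 4133.3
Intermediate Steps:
m = -13907 (m = 2 - 13909 = -13907)
n = -13907
V = 1567 (V = -2842 + 4409 = 1567)
(q/n + V) + 2568 = (23045/(-13907) + 1567) + 2568 = (23045*(-1/13907) + 1567) + 2568 = (-23045/13907 + 1567) + 2568 = 21769224/13907 + 2568 = 57482400/13907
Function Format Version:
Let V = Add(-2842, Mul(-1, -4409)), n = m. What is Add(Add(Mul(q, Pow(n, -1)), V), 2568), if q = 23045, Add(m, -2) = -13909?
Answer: Rational(57482400, 13907) ≈ 4133.3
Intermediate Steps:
m = -13907 (m = Add(2, -13909) = -13907)
n = -13907
V = 1567 (V = Add(-2842, 4409) = 1567)
Add(Add(Mul(q, Pow(n, -1)), V), 2568) = Add(Add(Mul(23045, Pow(-13907, -1)), 1567), 2568) = Add(Add(Mul(23045, Rational(-1, 13907)), 1567), 2568) = Add(Add(Rational(-23045, 13907), 1567), 2568) = Add(Rational(21769224, 13907), 2568) = Rational(57482400, 13907)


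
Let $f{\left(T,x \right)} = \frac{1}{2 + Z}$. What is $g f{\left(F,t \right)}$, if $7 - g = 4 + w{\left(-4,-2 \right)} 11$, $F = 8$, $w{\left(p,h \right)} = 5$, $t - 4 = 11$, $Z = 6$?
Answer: $- \frac{13}{2} \approx -6.5$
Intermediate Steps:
$t = 15$ ($t = 4 + 11 = 15$)
$g = -52$ ($g = 7 - \left(4 + 5 \cdot 11\right) = 7 - \left(4 + 55\right) = 7 - 59 = -52$)
$f{\left(T,x \right)} = \frac{1}{8}$ ($f{\left(T,x \right)} = \frac{1}{2 + 6} = \frac{1}{8}$)
$g f{\left(F,t \right)} = \left(-52\right) \frac{1}{8} = - \frac{13}{2}$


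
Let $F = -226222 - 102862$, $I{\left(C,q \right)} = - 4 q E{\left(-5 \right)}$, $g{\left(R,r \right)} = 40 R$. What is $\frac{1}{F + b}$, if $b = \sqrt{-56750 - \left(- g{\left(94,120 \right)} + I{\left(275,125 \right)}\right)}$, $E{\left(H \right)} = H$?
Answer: $- \frac{164542}{54148167273} - \frac{i \sqrt{55490}}{108296334546} \approx -3.0387 \cdot 10^{-6} - 2.1752 \cdot 10^{-9} i$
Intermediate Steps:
$I{\left(C,q \right)} = 20 q$ ($I{\left(C,q \right)} = - 4 q \left(-5\right) = 20 q$)
$F = -329084$ ($F = -226222 - 102862 = -329084$)
$b = i \sqrt{55490}$ ($b = \sqrt{-56750 + \left(40 \cdot 94 - 20 \cdot 125\right)} = \sqrt{-56750 + \left(3760 - 2500\right)} = \sqrt{-56750 + 1260} = \sqrt{-55490} = i \sqrt{55490} \approx 235.56 i$)
$\frac{1}{F + b} = \frac{1}{-329084 + i \sqrt{55490}}$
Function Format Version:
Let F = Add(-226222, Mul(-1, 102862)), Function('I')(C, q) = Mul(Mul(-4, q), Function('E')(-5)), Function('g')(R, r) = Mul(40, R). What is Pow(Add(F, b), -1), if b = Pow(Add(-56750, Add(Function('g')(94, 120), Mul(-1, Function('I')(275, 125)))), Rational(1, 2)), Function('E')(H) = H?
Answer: Add(Rational(-164542, 54148167273), Mul(Rational(-1, 108296334546), I, Pow(55490, Rational(1, 2)))) ≈ Add(-3.0387e-6, Mul(-2.1752e-9, I))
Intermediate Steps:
Function('I')(C, q) = Mul(20, q) (Function('I')(C, q) = Mul(Mul(-4, q), -5) = Mul(20, q))
F = -329084 (F = Add(-226222, -102862) = -329084)
b = Mul(I, Pow(55490, Rational(1, 2))) (b = Pow(Add(-56750, Add(Mul(40, 94), Mul(-1, Mul(20, 125)))), Rational(1, 2)) = Pow(Add(-56750, Add(3760, Mul(-1, 2500))), Rational(1, 2)) = Pow(Add(-56750, Add(3760, -2500)), Rational(1, 2)) = Pow(Add(-56750, 1260), Rational(1, 2)) = Pow(-55490, Rational(1, 2)) = Mul(I, Pow(55490, Rational(1, 2))) ≈ Mul(235.56, I))
Pow(Add(F, b), -1) = Pow(Add(-329084, Mul(I, Pow(55490, Rational(1, 2)))), -1)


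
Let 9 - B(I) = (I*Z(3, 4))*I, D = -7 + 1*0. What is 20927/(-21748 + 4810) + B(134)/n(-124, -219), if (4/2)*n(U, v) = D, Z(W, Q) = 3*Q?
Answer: 7298878099/118566 ≈ 61560.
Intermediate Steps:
D = -7 (D = -7 + 0 = -7)
n(U, v) = -7/2 (n(U, v) = (1/2)*(-7) = -7/2)
B(I) = 9 - 12*I**2 (B(I) = 9 - I*(3*4)*I = 9 - I*12*I = 9 - 12*I*I = 9 - 12*I**2)
20927/(-21748 + 4810) + B(134)/n(-124, -219) = 20927/(-21748 + 4810) + (9 - 12*134**2)/(-7/2) = 20927/(-16938) + (9 - 12*17956)*(-2/7) = 20927*(-1/16938) + (9 - 215472)*(-2/7) = -20927/16938 - 215463*(-2/7) = -20927/16938 + 430926/7 = 7298878099/118566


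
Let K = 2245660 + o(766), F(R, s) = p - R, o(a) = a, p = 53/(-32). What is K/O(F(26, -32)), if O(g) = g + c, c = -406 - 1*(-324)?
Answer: -71885632/3509 ≈ -20486.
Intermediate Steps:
p = -53/32 (p = 53*(-1/32) = -53/32 ≈ -1.6563)
F(R, s) = -53/32 - R
c = -82 (c = -406 + 324 = -82)
K = 2246426 (K = 2245660 + 766 = 2246426)
O(g) = -82 + g (O(g) = g - 82 = -82 + g)
K/O(F(26, -32)) = 2246426/(-82 + (-53/32 - 1*26)) = 2246426/(-82 + (-53/32 - 26)) = 2246426/(-82 - 885/32) = 2246426/(-3509/32) = 2246426*(-32/3509) = -71885632/3509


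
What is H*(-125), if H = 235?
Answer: -29375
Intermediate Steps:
H*(-125) = 235*(-125) = -29375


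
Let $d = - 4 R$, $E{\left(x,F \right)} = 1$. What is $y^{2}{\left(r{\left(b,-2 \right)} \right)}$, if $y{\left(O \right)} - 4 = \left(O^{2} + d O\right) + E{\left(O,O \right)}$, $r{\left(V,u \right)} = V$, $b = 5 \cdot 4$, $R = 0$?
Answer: $164025$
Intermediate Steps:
$b = 20$
$d = 0$ ($d = \left(-4\right) 0 = 0$)
$y{\left(O \right)} = 5 + O^{2}$ ($y{\left(O \right)} = 4 + \left(\left(O^{2} + 0 O\right) + 1\right) = 4 + \left(\left(O^{2} + 0\right) + 1\right) = 4 + \left(O^{2} + 1\right) = 4 + \left(1 + O^{2}\right) = 5 + O^{2}$)
$y^{2}{\left(r{\left(b,-2 \right)} \right)} = \left(5 + 20^{2}\right)^{2} = \left(5 + 400\right)^{2} = 405^{2} = 164025$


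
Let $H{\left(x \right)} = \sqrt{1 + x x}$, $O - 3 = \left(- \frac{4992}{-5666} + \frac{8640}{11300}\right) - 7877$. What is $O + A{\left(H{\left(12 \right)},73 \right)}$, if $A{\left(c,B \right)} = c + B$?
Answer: $- \frac{12483997549}{1600645} + \sqrt{145} \approx -7787.3$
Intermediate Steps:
$O = - \frac{12600844634}{1600645}$ ($O = 3 + \left(\left(- \frac{4992}{-5666} + \frac{8640}{11300}\right) - 7877\right) = 3 + \left(\left(\left(-4992\right) \left(- \frac{1}{5666}\right) + 8640 \cdot \frac{1}{11300}\right) - 7877\right) = 3 + \left(\left(\frac{2496}{2833} + \frac{432}{565}\right) - 7877\right) = 3 + \left(\frac{2634096}{1600645} - 7877\right) = 3 - \frac{12605646569}{1600645} = - \frac{12600844634}{1600645} \approx -7872.4$)
$H{\left(x \right)} = \sqrt{1 + x^{2}}$
$A{\left(c,B \right)} = B + c$
$O + A{\left(H{\left(12 \right)},73 \right)} = - \frac{12600844634}{1600645} + \left(73 + \sqrt{1 + 12^{2}}\right) = - \frac{12600844634}{1600645} + \left(73 + \sqrt{1 + 144}\right) = - \frac{12600844634}{1600645} + \left(73 + \sqrt{145}\right) = - \frac{12483997549}{1600645} + \sqrt{145}$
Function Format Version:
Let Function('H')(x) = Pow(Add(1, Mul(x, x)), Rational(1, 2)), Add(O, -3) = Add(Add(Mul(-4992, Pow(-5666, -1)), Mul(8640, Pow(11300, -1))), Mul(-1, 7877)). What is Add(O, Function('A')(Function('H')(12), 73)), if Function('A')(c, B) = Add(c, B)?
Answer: Add(Rational(-12483997549, 1600645), Pow(145, Rational(1, 2))) ≈ -7787.3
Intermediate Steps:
O = Rational(-12600844634, 1600645) (O = Add(3, Add(Add(Mul(-4992, Pow(-5666, -1)), Mul(8640, Pow(11300, -1))), Mul(-1, 7877))) = Add(3, Add(Add(Mul(-4992, Rational(-1, 5666)), Mul(8640, Rational(1, 11300))), -7877)) = Add(3, Add(Add(Rational(2496, 2833), Rational(432, 565)), -7877)) = Add(3, Add(Rational(2634096, 1600645), -7877)) = Add(3, Rational(-12605646569, 1600645)) = Rational(-12600844634, 1600645) ≈ -7872.4)
Function('H')(x) = Pow(Add(1, Pow(x, 2)), Rational(1, 2))
Function('A')(c, B) = Add(B, c)
Add(O, Function('A')(Function('H')(12), 73)) = Add(Rational(-12600844634, 1600645), Add(73, Pow(Add(1, Pow(12, 2)), Rational(1, 2)))) = Add(Rational(-12600844634, 1600645), Add(73, Pow(Add(1, 144), Rational(1, 2)))) = Add(Rational(-12600844634, 1600645), Add(73, Pow(145, Rational(1, 2)))) = Add(Rational(-12483997549, 1600645), Pow(145, Rational(1, 2)))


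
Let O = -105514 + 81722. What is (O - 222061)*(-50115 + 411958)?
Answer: -88960187079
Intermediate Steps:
O = -23792
(O - 222061)*(-50115 + 411958) = (-23792 - 222061)*(-50115 + 411958) = -245853*361843 = -88960187079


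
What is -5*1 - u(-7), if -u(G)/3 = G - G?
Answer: -5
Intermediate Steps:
u(G) = 0 (u(G) = -3*(G - G) = -3*0 = 0)
-5*1 - u(-7) = -5*1 - 1*0 = -5 + 0 = -5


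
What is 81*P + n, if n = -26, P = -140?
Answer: -11366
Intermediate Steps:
81*P + n = 81*(-140) - 26 = -11340 - 26 = -11366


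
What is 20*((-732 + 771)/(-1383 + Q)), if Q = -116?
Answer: -780/1499 ≈ -0.52035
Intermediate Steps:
20*((-732 + 771)/(-1383 + Q)) = 20*((-732 + 771)/(-1383 - 116)) = 20*(39/(-1499)) = 20*(39*(-1/1499)) = 20*(-39/1499) = -780/1499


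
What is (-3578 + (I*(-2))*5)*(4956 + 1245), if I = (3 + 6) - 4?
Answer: -22497228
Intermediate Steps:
I = 5 (I = 9 - 4 = 5)
(-3578 + (I*(-2))*5)*(4956 + 1245) = (-3578 + (5*(-2))*5)*(4956 + 1245) = (-3578 - 10*5)*6201 = (-3578 - 50)*6201 = -3628*6201 = -22497228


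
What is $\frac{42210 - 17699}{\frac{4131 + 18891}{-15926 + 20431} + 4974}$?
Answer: $\frac{110422055}{22430892} \approx 4.9228$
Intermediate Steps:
$\frac{42210 - 17699}{\frac{4131 + 18891}{-15926 + 20431} + 4974} = \frac{42210 - 17699}{\frac{23022}{4505} + 4974} = \frac{42210 - 17699}{23022 \cdot \frac{1}{4505} + 4974} = \frac{24511}{\frac{23022}{4505} + 4974} = \frac{24511}{\frac{22430892}{4505}} = 24511 \cdot \frac{4505}{22430892} = \frac{110422055}{22430892}$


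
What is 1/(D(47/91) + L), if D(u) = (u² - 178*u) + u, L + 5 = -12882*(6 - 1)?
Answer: -8281/534175435 ≈ -1.5502e-5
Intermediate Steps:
L = -64415 (L = -5 - 12882*(6 - 1) = -5 - 12882*5 = -5 - 6441*10 = -5 - 64410 = -64415)
D(u) = u² - 177*u
1/(D(47/91) + L) = 1/((47/91)*(-177 + 47/91) - 64415) = 1/((47*(1/91))*(-177 + 47*(1/91)) - 64415) = 1/(47*(-177 + 47/91)/91 - 64415) = 1/((47/91)*(-16060/91) - 64415) = 1/(-754820/8281 - 64415) = 1/(-534175435/8281) = -8281/534175435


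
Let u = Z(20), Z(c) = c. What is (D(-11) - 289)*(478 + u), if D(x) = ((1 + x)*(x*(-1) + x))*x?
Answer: -143922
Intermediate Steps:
u = 20
D(x) = 0 (D(x) = ((1 + x)*(-x + x))*x = ((1 + x)*0)*x = 0*x = 0)
(D(-11) - 289)*(478 + u) = (0 - 289)*(478 + 20) = -289*498 = -143922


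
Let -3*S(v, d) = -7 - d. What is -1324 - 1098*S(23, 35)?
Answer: -16696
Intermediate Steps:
S(v, d) = 7/3 + d/3 (S(v, d) = -(-7 - d)/3 = 7/3 + d/3)
-1324 - 1098*S(23, 35) = -1324 - 1098*(7/3 + (1/3)*35) = -1324 - 1098*(7/3 + 35/3) = -1324 - 1098*14 = -1324 - 15372 = -16696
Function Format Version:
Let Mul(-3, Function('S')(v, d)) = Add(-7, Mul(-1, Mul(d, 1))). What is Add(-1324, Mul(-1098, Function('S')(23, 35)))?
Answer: -16696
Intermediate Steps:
Function('S')(v, d) = Add(Rational(7, 3), Mul(Rational(1, 3), d)) (Function('S')(v, d) = Mul(Rational(-1, 3), Add(-7, Mul(-1, Mul(d, 1)))) = Mul(Rational(-1, 3), Add(-7, Mul(-1, d))) = Add(Rational(7, 3), Mul(Rational(1, 3), d)))
Add(-1324, Mul(-1098, Function('S')(23, 35))) = Add(-1324, Mul(-1098, Add(Rational(7, 3), Mul(Rational(1, 3), 35)))) = Add(-1324, Mul(-1098, Add(Rational(7, 3), Rational(35, 3)))) = Add(-1324, Mul(-1098, 14)) = Add(-1324, -15372) = -16696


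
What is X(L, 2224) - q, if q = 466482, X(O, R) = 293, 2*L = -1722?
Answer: -466189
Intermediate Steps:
L = -861 (L = (1/2)*(-1722) = -861)
X(L, 2224) - q = 293 - 1*466482 = 293 - 466482 = -466189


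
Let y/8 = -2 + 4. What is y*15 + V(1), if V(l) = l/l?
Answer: 241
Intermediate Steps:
y = 16 (y = 8*(-2 + 4) = 8*2 = 16)
V(l) = 1
y*15 + V(1) = 16*15 + 1 = 240 + 1 = 241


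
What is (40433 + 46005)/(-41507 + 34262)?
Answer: -86438/7245 ≈ -11.931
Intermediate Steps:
(40433 + 46005)/(-41507 + 34262) = 86438/(-7245) = 86438*(-1/7245) = -86438/7245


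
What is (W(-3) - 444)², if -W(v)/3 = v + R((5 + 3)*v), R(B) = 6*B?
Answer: 9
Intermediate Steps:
W(v) = -147*v (W(v) = -3*(v + 6*((5 + 3)*v)) = -3*(v + 6*(8*v)) = -3*(v + 48*v) = -147*v)
(W(-3) - 444)² = (-147*(-3) - 444)² = (441 - 444)² = (-3)² = 9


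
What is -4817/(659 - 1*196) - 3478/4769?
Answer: -24582587/2208047 ≈ -11.133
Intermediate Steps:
-4817/(659 - 1*196) - 3478/4769 = -4817/(659 - 196) - 3478*1/4769 = -4817/463 - 3478/4769 = -24582587/2208047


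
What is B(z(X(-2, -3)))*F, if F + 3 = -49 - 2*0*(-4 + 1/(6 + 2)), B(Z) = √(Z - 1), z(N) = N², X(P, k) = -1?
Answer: 0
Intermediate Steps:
B(Z) = √(-1 + Z)
F = -52 (F = -3 + (-49 - 2*0*(-4 + 1/(6 + 2))) = -3 + (-49 - 0*(-4 + 1/8)) = -3 + (-49 - 0*(-4 + ⅛)) = -3 + (-49 - 0*(-31)/8) = -3 + (-49 - 1*0) = -3 + (-49 + 0) = -3 - 49 = -52)
B(z(X(-2, -3)))*F = √(-1 + (-1)²)*(-52) = √(-1 + 1)*(-52) = √0*(-52) = 0*(-52) = 0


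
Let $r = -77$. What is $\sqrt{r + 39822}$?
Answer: $\sqrt{39745} \approx 199.36$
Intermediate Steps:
$\sqrt{r + 39822} = \sqrt{-77 + 39822} = \sqrt{39745}$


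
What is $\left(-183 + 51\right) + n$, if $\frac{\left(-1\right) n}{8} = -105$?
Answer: $708$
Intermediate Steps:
$n = 840$ ($n = \left(-8\right) \left(-105\right) = 840$)
$\left(-183 + 51\right) + n = \left(-183 + 51\right) + 840 = -132 + 840 = 708$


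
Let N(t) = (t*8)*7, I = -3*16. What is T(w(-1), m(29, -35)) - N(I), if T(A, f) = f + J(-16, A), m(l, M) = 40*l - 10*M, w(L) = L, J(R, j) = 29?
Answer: 4227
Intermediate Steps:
I = -48
N(t) = 56*t (N(t) = (8*t)*7 = 56*t)
m(l, M) = -10*M + 40*l
T(A, f) = 29 + f (T(A, f) = f + 29 = 29 + f)
T(w(-1), m(29, -35)) - N(I) = (29 + (-10*(-35) + 40*29)) - 56*(-48) = (29 + (350 + 1160)) - 1*(-2688) = (29 + 1510) + 2688 = 1539 + 2688 = 4227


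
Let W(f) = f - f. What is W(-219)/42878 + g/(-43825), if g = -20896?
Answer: 20896/43825 ≈ 0.47681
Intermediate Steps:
W(f) = 0
W(-219)/42878 + g/(-43825) = 0/42878 - 20896/(-43825) = 0*(1/42878) - 20896*(-1/43825) = 0 + 20896/43825 = 20896/43825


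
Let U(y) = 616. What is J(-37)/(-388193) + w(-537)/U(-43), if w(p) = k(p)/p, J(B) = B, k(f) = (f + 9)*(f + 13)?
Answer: -406779903/486405829 ≈ -0.83630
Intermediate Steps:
k(f) = (9 + f)*(13 + f)
w(p) = (117 + p**2 + 22*p)/p
J(-37)/(-388193) + w(-537)/U(-43) = -37/(-388193) + (22 - 537 + 117/(-537))/616 = -37*(-1/388193) + (22 - 537 + 117*(-1/537))*(1/616) = 37/388193 + (22 - 537 - 39/179)*(1/616) = 37/388193 - 92224/179*1/616 = 37/388193 - 1048/1253 = -406779903/486405829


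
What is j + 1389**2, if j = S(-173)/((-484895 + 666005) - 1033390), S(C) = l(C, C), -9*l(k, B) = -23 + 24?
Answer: 14798895316921/7670520 ≈ 1.9293e+6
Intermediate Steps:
l(k, B) = -1/9 (l(k, B) = -(-23 + 24)/9 = -1/9*1 = -1/9)
S(C) = -1/9
j = 1/7670520 (j = -1/(9*((-484895 + 666005) - 1033390)) = -1/(9*(181110 - 1033390)) = -1/9/(-852280) = -1/9*(-1/852280) = 1/7670520 ≈ 1.3037e-7)
j + 1389**2 = 1/7670520 + 1389**2 = 1/7670520 + 1929321 = 14798895316921/7670520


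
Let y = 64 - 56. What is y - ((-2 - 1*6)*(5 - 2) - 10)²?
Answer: -1148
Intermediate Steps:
y = 8
y - ((-2 - 1*6)*(5 - 2) - 10)² = 8 - ((-2 - 1*6)*(5 - 2) - 10)² = 8 - ((-2 - 6)*3 - 10)² = 8 - (-8*3 - 10)² = 8 - (-24 - 10)² = 8 - 1*(-34)² = 8 - 1*1156 = 8 - 1156 = -1148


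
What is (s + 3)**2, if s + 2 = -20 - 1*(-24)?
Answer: 25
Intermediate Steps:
s = 2 (s = -2 + (-20 - 1*(-24)) = -2 + (-20 + 24) = -2 + 4 = 2)
(s + 3)**2 = (2 + 3)**2 = 5**2 = 25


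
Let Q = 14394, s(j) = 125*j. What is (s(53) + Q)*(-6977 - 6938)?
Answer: -292479385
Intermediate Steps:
(s(53) + Q)*(-6977 - 6938) = (125*53 + 14394)*(-6977 - 6938) = (6625 + 14394)*(-13915) = 21019*(-13915) = -292479385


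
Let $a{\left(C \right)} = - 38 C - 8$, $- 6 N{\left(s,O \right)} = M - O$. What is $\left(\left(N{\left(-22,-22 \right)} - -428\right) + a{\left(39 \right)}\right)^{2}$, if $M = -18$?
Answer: $\frac{10163344}{9} \approx 1.1293 \cdot 10^{6}$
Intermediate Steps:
$N{\left(s,O \right)} = 3 + \frac{O}{6}$ ($N{\left(s,O \right)} = - \frac{-18 - O}{6} = 3 + \frac{O}{6}$)
$a{\left(C \right)} = -8 - 38 C$
$\left(\left(N{\left(-22,-22 \right)} - -428\right) + a{\left(39 \right)}\right)^{2} = \left(\left(\left(3 + \frac{1}{6} \left(-22\right)\right) - -428\right) - 1490\right)^{2} = \left(\left(\left(3 - \frac{11}{3}\right) + 428\right) - 1490\right)^{2} = \left(\left(- \frac{2}{3} + 428\right) - 1490\right)^{2} = \left(\frac{1282}{3} - 1490\right)^{2} = \left(- \frac{3188}{3}\right)^{2} = \frac{10163344}{9}$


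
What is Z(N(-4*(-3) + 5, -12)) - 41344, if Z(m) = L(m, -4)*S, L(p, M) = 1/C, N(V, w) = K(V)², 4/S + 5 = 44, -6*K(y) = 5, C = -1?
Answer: -1612420/39 ≈ -41344.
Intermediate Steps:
K(y) = -⅚ (K(y) = -⅙*5 = -⅚)
S = 4/39 (S = 4/(-5 + 44) = 4/39 ≈ 0.10256)
N(V, w) = 25/36 (N(V, w) = (-⅚)² = 25/36)
L(p, M) = -1 (L(p, M) = 1/(-1) = -1)
Z(m) = -4/39 (Z(m) = -1*4/39 = -4/39)
Z(N(-4*(-3) + 5, -12)) - 41344 = -4/39 - 41344 = -1612420/39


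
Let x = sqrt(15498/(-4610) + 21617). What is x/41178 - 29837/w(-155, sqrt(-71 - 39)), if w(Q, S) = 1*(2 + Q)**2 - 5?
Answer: -29837/23404 + sqrt(28708449995)/47457645 ≈ -1.2713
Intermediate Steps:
x = 2*sqrt(28708449995)/2305 (x = sqrt(15498*(-1/4610) + 21617) = sqrt(-7749/2305 + 21617) = sqrt(49819436/2305) = 2*sqrt(28708449995)/2305 ≈ 147.02)
w(Q, S) = -5 + (2 + Q)**2 (w(Q, S) = (2 + Q)**2 - 5 = -5 + (2 + Q)**2)
x/41178 - 29837/w(-155, sqrt(-71 - 39)) = (2*sqrt(28708449995)/2305)/41178 - 29837/(-5 + (2 - 155)**2) = (2*sqrt(28708449995)/2305)*(1/41178) - 29837/(-5 + (-153)**2) = sqrt(28708449995)/47457645 - 29837/(-5 + 23409) = sqrt(28708449995)/47457645 - 29837/23404 = -29837/23404 + sqrt(28708449995)/47457645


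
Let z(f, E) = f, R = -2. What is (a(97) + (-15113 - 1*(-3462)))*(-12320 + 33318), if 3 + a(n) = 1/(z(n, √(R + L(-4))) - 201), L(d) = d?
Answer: -12724966483/52 ≈ -2.4471e+8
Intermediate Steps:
a(n) = -3 + 1/(-201 + n) (a(n) = -3 + 1/(n - 201) = -3 + 1/(-201 + n))
(a(97) + (-15113 - 1*(-3462)))*(-12320 + 33318) = ((604 - 3*97)/(-201 + 97) + (-15113 - 1*(-3462)))*(-12320 + 33318) = ((604 - 291)/(-104) + (-15113 + 3462))*20998 = (-1/104*313 - 11651)*20998 = (-313/104 - 11651)*20998 = -1212017/104*20998 = -12724966483/52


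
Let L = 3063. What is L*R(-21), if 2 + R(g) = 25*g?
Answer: -1614201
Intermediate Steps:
R(g) = -2 + 25*g
L*R(-21) = 3063*(-2 + 25*(-21)) = 3063*(-2 - 525) = 3063*(-527) = -1614201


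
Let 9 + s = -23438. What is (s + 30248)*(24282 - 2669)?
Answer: 146990013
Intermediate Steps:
s = -23447 (s = -9 - 23438 = -23447)
(s + 30248)*(24282 - 2669) = (-23447 + 30248)*(24282 - 2669) = 6801*21613 = 146990013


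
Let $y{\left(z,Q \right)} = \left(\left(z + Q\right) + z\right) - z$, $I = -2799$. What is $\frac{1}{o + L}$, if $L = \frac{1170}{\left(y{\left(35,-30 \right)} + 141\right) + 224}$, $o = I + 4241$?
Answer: $\frac{37}{53471} \approx 0.00069196$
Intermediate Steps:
$o = 1442$ ($o = -2799 + 4241 = 1442$)
$y{\left(z,Q \right)} = Q + z$ ($y{\left(z,Q \right)} = \left(\left(Q + z\right) + z\right) - z = \left(Q + 2 z\right) - z = Q + z$)
$L = \frac{117}{37}$ ($L = \frac{1170}{\left(\left(-30 + 35\right) + 141\right) + 224} = \frac{1170}{\left(5 + 141\right) + 224} = \frac{1170}{146 + 224} = \frac{1170}{370} = 1170 \cdot \frac{1}{370} = \frac{117}{37} \approx 3.1622$)
$\frac{1}{o + L} = \frac{1}{1442 + \frac{117}{37}} = \frac{1}{\frac{53471}{37}} = \frac{37}{53471}$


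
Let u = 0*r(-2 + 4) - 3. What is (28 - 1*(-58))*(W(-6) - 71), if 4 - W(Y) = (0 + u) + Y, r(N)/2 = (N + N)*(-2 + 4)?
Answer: -4988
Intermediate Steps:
r(N) = 8*N (r(N) = 2*((N + N)*(-2 + 4)) = 2*((2*N)*2) = 2*(4*N) = 8*N)
u = -3 (u = 0*(8*(-2 + 4)) - 3 = 0*(8*2) - 3 = 0*16 - 3 = 0 - 3 = -3)
W(Y) = 7 - Y (W(Y) = 4 - ((0 - 3) + Y) = 4 - (-3 + Y) = 4 + (3 - Y) = 7 - Y)
(28 - 1*(-58))*(W(-6) - 71) = (28 - 1*(-58))*((7 - 1*(-6)) - 71) = (28 + 58)*((7 + 6) - 71) = 86*(13 - 71) = 86*(-58) = -4988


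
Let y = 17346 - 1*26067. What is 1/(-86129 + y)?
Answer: -1/94850 ≈ -1.0543e-5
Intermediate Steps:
y = -8721 (y = 17346 - 26067 = -8721)
1/(-86129 + y) = 1/(-86129 - 8721) = 1/(-94850) = -1/94850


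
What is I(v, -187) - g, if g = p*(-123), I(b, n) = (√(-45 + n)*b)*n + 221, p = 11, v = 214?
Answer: 1574 - 80036*I*√58 ≈ 1574.0 - 6.0954e+5*I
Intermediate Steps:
I(b, n) = 221 + b*n*√(-45 + n) (I(b, n) = (b*√(-45 + n))*n + 221 = b*n*√(-45 + n) + 221 = 221 + b*n*√(-45 + n))
g = -1353 (g = 11*(-123) = -1353)
I(v, -187) - g = (221 + 214*(-187)*√(-45 - 187)) - 1*(-1353) = (221 + 214*(-187)*√(-232)) + 1353 = (221 + 214*(-187)*(2*I*√58)) + 1353 = (221 - 80036*I*√58) + 1353 = 1574 - 80036*I*√58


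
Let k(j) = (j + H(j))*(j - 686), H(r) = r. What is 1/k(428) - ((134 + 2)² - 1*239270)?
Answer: 48757496351/220848 ≈ 2.2077e+5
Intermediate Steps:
k(j) = 2*j*(-686 + j) (k(j) = (j + j)*(j - 686) = (2*j)*(-686 + j) = 2*j*(-686 + j))
1/k(428) - ((134 + 2)² - 1*239270) = 1/(2*428*(-686 + 428)) - ((134 + 2)² - 1*239270) = 1/(2*428*(-258)) - (136² - 239270) = 1/(-220848) - (18496 - 239270) = -1/220848 - 1*(-220774) = -1/220848 + 220774 = 48757496351/220848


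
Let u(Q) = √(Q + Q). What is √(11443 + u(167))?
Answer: √(11443 + √334) ≈ 107.06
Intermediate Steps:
u(Q) = √2*√Q (u(Q) = √(2*Q) = √2*√Q)
√(11443 + u(167)) = √(11443 + √2*√167) = √(11443 + √334)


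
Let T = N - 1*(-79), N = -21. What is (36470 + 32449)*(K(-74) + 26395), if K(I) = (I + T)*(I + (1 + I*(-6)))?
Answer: 1410013821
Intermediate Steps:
T = 58 (T = -21 - 1*(-79) = -21 + 79 = 58)
K(I) = (1 - 5*I)*(58 + I) (K(I) = (I + 58)*(I + (1 + I*(-6))) = (58 + I)*(I + (1 - 6*I)) = (58 + I)*(1 - 5*I) = (1 - 5*I)*(58 + I))
(36470 + 32449)*(K(-74) + 26395) = (36470 + 32449)*((58 - 289*(-74) - 5*(-74)²) + 26395) = 68919*((58 + 21386 - 5*5476) + 26395) = 68919*((58 + 21386 - 27380) + 26395) = 68919*(-5936 + 26395) = 68919*20459 = 1410013821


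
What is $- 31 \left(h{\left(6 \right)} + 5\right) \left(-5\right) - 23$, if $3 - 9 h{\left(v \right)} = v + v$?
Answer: $597$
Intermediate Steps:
$h{\left(v \right)} = \frac{1}{3} - \frac{2 v}{9}$ ($h{\left(v \right)} = \frac{1}{3} - \frac{v + v}{9} = \frac{1}{3} - \frac{2 v}{9}$)
$- 31 \left(h{\left(6 \right)} + 5\right) \left(-5\right) - 23 = - 31 \left(\left(\frac{1}{3} - \frac{4}{3}\right) + 5\right) \left(-5\right) - 23 = - 31 \left(-1 + 5\right) \left(-5\right) - 23 = - 31 \cdot 4 \left(-5\right) - 23 = \left(-31\right) \left(-20\right) - 23 = 620 - 23 = 597$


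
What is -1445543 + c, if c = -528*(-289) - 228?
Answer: -1293179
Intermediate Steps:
c = 152364 (c = 152592 - 228 = 152364)
-1445543 + c = -1445543 + 152364 = -1293179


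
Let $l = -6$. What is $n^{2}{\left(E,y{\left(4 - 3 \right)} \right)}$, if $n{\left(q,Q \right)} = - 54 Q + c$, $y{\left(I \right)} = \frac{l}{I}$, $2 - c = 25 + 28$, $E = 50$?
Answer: $74529$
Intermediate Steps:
$c = -51$ ($c = 2 - \left(25 + 28\right) = 2 - 53 = -51$)
$y{\left(I \right)} = - \frac{6}{I}$
$n{\left(q,Q \right)} = -51 - 54 Q$ ($n{\left(q,Q \right)} = - 54 Q - 51 = -51 - 54 Q$)
$n^{2}{\left(E,y{\left(4 - 3 \right)} \right)} = \left(-51 - 54 \left(- \frac{6}{4 - 3}\right)\right)^{2} = \left(-51 - 54 \left(- \frac{6}{1}\right)\right)^{2} = \left(-51 - 54 \left(\left(-6\right) 1\right)\right)^{2} = \left(-51 - -324\right)^{2} = \left(-51 + 324\right)^{2} = 273^{2} = 74529$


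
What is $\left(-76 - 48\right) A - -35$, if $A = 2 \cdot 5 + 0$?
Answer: $-1205$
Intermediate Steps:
$A = 10$ ($A = 10 + 0 = 10$)
$\left(-76 - 48\right) A - -35 = \left(-76 - 48\right) 10 - -35 = \left(-124\right) 10 + 35 = -1240 + 35 = -1205$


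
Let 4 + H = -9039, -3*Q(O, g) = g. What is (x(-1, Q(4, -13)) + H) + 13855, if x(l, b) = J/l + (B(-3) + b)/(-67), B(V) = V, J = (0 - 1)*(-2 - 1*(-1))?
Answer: 967007/201 ≈ 4811.0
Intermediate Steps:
Q(O, g) = -g/3
J = 1 (J = -(-2 + 1) = -1*(-1) = 1)
H = -9043 (H = -4 - 9039 = -9043)
x(l, b) = 3/67 + 1/l - b/67 (x(l, b) = 1/l + (-3 + b)/(-67) = 1/l + (-3 + b)*(-1/67) = 1/l + (3/67 - b/67) = 3/67 + 1/l - b/67)
(x(-1, Q(4, -13)) + H) + 13855 = ((1/67)*(67 - 1*(-1)*(-3 - 1/3*(-13)))/(-1) - 9043) + 13855 = ((1/67)*(-1)*(67 - 1*(-1)*(-3 + 13/3)) - 9043) + 13855 = ((1/67)*(-1)*(67 - 1*(-1)*4/3) - 9043) + 13855 = ((1/67)*(-1)*(67 + 4/3) - 9043) + 13855 = ((1/67)*(-1)*(205/3) - 9043) + 13855 = (-205/201 - 9043) + 13855 = -1817848/201 + 13855 = 967007/201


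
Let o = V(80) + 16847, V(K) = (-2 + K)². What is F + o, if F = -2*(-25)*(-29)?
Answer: 21481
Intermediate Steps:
F = -1450 (F = 50*(-29) = -1450)
o = 22931 (o = (-2 + 80)² + 16847 = 78² + 16847 = 6084 + 16847 = 22931)
F + o = -1450 + 22931 = 21481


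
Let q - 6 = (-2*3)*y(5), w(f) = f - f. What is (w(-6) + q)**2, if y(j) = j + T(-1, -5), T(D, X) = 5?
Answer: 2916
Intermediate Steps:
y(j) = 5 + j (y(j) = j + 5 = 5 + j)
w(f) = 0
q = -54 (q = 6 + (-2*3)*(5 + 5) = 6 - 6*10 = 6 - 60 = -54)
(w(-6) + q)**2 = (0 - 54)**2 = (-54)**2 = 2916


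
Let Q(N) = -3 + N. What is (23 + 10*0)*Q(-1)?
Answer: -92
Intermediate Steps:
(23 + 10*0)*Q(-1) = (23 + 10*0)*(-3 - 1) = (23 + 0)*(-4) = 23*(-4) = -92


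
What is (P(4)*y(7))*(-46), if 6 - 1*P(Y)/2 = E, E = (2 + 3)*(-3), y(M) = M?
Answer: -13524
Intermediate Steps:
E = -15 (E = 5*(-3) = -15)
P(Y) = 42 (P(Y) = 12 - 2*(-15) = 12 + 30 = 42)
(P(4)*y(7))*(-46) = (42*7)*(-46) = 294*(-46) = -13524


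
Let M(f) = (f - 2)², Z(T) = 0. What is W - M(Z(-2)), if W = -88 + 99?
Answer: 7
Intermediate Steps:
M(f) = (-2 + f)²
W = 11
W - M(Z(-2)) = 11 - (-2 + 0)² = 11 - 1*(-2)² = 11 - 1*4 = 11 - 4 = 7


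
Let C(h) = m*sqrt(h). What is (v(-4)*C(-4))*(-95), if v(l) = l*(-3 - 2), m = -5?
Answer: 19000*I ≈ 19000.0*I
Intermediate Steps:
C(h) = -5*sqrt(h)
v(l) = -5*l (v(l) = l*(-5) = -5*l)
(v(-4)*C(-4))*(-95) = ((-5*(-4))*(-10*I))*(-95) = (20*(-10*I))*(-95) = -200*I*(-95) = 19000*I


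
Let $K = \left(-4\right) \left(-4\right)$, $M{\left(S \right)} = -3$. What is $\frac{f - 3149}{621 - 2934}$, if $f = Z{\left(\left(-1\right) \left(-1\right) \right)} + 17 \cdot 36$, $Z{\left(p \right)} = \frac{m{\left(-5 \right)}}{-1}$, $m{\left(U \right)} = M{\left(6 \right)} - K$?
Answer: $\frac{2518}{2313} \approx 1.0886$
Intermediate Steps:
$K = 16$
$m{\left(U \right)} = -19$ ($m{\left(U \right)} = -3 - 16 = -19$)
$Z{\left(p \right)} = 19$ ($Z{\left(p \right)} = - \frac{19}{-1} = \left(-19\right) \left(-1\right) = 19$)
$f = 631$ ($f = 19 + 17 \cdot 36 = 19 + 612 = 631$)
$\frac{f - 3149}{621 - 2934} = \frac{631 - 3149}{621 - 2934} = - \frac{2518}{-2313} = \left(-2518\right) \left(- \frac{1}{2313}\right) = \frac{2518}{2313}$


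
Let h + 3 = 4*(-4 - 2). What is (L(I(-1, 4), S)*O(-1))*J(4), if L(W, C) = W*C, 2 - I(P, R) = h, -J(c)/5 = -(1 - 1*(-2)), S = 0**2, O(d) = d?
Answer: 0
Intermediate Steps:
S = 0
h = -27 (h = -3 + 4*(-4 - 2) = -3 + 4*(-6) = -3 - 24 = -27)
J(c) = 15 (J(c) = -(-5)*(1 - 1*(-2)) = -(-5)*(1 + 2) = -(-5)*3 = -5*(-3) = 15)
I(P, R) = 29 (I(P, R) = 2 - 1*(-27) = 2 + 27 = 29)
L(W, C) = C*W
(L(I(-1, 4), S)*O(-1))*J(4) = ((0*29)*(-1))*15 = (0*(-1))*15 = 0*15 = 0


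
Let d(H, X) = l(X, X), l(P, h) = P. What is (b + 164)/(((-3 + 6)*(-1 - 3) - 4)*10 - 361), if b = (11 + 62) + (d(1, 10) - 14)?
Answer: -233/521 ≈ -0.44722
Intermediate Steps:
d(H, X) = X
b = 69 (b = (11 + 62) + (10 - 14) = 73 - 4 = 69)
(b + 164)/(((-3 + 6)*(-1 - 3) - 4)*10 - 361) = (69 + 164)/(((-3 + 6)*(-1 - 3) - 4)*10 - 361) = 233/((3*(-4) - 4)*10 - 361) = 233/((-12 - 4)*10 - 361) = 233/(-16*10 - 361) = 233/(-160 - 361) = 233/(-521) = 233*(-1/521) = -233/521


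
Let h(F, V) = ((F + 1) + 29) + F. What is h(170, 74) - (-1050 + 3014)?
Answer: -1594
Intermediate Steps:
h(F, V) = 30 + 2*F (h(F, V) = ((1 + F) + 29) + F = (30 + F) + F = 30 + 2*F)
h(170, 74) - (-1050 + 3014) = (30 + 2*170) - (-1050 + 3014) = (30 + 340) - 1*1964 = 370 - 1964 = -1594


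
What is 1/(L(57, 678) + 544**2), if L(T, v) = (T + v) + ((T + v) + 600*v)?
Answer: 1/704206 ≈ 1.4200e-6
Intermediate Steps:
L(T, v) = 2*T + 602*v (L(T, v) = (T + v) + (T + 601*v) = 2*T + 602*v)
1/(L(57, 678) + 544**2) = 1/((2*57 + 602*678) + 544**2) = 1/((114 + 408156) + 295936) = 1/(408270 + 295936) = 1/704206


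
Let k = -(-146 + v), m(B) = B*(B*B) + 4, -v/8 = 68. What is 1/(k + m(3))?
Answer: 1/721 ≈ 0.0013870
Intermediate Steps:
v = -544 (v = -8*68 = -544)
m(B) = 4 + B³ (m(B) = B*B² + 4 = B³ + 4 = 4 + B³)
k = 690 (k = -(-146 - 544) = -1*(-690) = 690)
1/(k + m(3)) = 1/(690 + (4 + 3³)) = 1/(690 + (4 + 27)) = 1/(690 + 31) = 1/721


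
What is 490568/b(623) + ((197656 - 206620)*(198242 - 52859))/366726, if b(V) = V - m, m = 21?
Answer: -50385859438/18397421 ≈ -2738.7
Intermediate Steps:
b(V) = -21 + V (b(V) = V - 1*21 = V - 21 = -21 + V)
490568/b(623) + ((197656 - 206620)*(198242 - 52859))/366726 = 490568/(-21 + 623) + ((197656 - 206620)*(198242 - 52859))/366726 = 490568/602 - 8964*145383*(1/366726) = 490568*(1/602) - 1303213212*1/366726 = 245284/301 - 217202202/61121 = -50385859438/18397421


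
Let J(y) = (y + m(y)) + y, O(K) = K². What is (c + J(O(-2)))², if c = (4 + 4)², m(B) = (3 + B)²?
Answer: 14641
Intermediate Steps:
J(y) = (3 + y)² + 2*y (J(y) = (y + (3 + y)²) + y = (3 + y)² + 2*y)
c = 64 (c = 8² = 64)
(c + J(O(-2)))² = (64 + ((3 + (-2)²)² + 2*(-2)²))² = (64 + ((3 + 4)² + 2*4))² = (64 + (7² + 8))² = (64 + (49 + 8))² = (64 + 57)² = 121² = 14641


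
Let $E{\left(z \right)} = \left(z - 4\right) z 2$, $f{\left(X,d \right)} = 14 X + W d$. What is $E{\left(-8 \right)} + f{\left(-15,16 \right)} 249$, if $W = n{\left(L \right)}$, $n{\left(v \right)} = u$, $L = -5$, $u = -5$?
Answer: $-72018$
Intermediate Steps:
$n{\left(v \right)} = -5$
$W = -5$
$f{\left(X,d \right)} = - 5 d + 14 X$ ($f{\left(X,d \right)} = 14 X - 5 d = - 5 d + 14 X$)
$E{\left(z \right)} = 2 z \left(-4 + z\right)$ ($E{\left(z \right)} = \left(-4 + z\right) 2 z = 2 z \left(-4 + z\right)$)
$E{\left(-8 \right)} + f{\left(-15,16 \right)} 249 = 2 \left(-8\right) \left(-4 - 8\right) + \left(\left(-5\right) 16 + 14 \left(-15\right)\right) 249 = 2 \left(-8\right) \left(-12\right) + \left(-80 - 210\right) 249 = 192 - 72210 = -72018$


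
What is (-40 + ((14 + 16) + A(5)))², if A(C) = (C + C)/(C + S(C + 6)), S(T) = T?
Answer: 5625/64 ≈ 87.891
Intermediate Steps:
A(C) = 2*C/(6 + 2*C) (A(C) = (C + C)/(C + (C + 6)) = (2*C)/(C + (6 + C)) = (2*C)/(6 + 2*C) = 2*C/(6 + 2*C))
(-40 + ((14 + 16) + A(5)))² = (-40 + ((14 + 16) + 5/(3 + 5)))² = (-40 + (30 + 5/8))² = (-40 + 245/8)² = (-75/8)² = 5625/64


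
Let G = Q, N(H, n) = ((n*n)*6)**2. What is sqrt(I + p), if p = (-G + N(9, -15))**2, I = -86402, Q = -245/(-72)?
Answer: sqrt(17218623654352057)/72 ≈ 1.8225e+6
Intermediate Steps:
N(H, n) = 36*n**4 (N(H, n) = (n**2*6)**2 = (6*n**2)**2 = 36*n**4)
Q = 245/72 (Q = -245*(-1/72) = 245/72 ≈ 3.4028)
G = 245/72 ≈ 3.4028
p = 17218624102260025/5184 (p = (-1*245/72 + 36*(-15)**4)**2 = (-245/72 + 36*50625)**2 = (-245/72 + 1822500)**2 = (131219755/72)**2 = 17218624102260025/5184 ≈ 3.3215e+12)
sqrt(I + p) = sqrt(-86402 + 17218624102260025/5184) = sqrt(17218623654352057/5184) = sqrt(17218623654352057)/72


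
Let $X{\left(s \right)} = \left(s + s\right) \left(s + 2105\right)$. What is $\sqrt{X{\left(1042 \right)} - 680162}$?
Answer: $\sqrt{5878186} \approx 2424.5$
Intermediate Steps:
$X{\left(s \right)} = 2 s \left(2105 + s\right)$
$\sqrt{X{\left(1042 \right)} - 680162} = \sqrt{2 \cdot 1042 \left(2105 + 1042\right) - 680162} = \sqrt{2 \cdot 1042 \cdot 3147 - 680162} = \sqrt{6558348 - 680162} = \sqrt{5878186}$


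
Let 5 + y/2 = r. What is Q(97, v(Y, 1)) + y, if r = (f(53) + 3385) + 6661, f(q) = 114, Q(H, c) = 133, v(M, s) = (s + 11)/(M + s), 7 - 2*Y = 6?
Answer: 20443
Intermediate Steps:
Y = ½ (Y = 7/2 - ½*6 = 7/2 - 3 = ½ ≈ 0.50000)
v(M, s) = (11 + s)/(M + s)
r = 10160 (r = (114 + 3385) + 6661 = 3499 + 6661 = 10160)
y = 20310 (y = -10 + 2*10160 = -10 + 20320 = 20310)
Q(97, v(Y, 1)) + y = 133 + 20310 = 20443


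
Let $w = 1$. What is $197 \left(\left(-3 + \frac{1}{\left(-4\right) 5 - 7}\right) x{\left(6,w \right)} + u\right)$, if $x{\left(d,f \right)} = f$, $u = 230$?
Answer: $\frac{1207216}{27} \approx 44712.0$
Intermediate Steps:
$197 \left(\left(-3 + \frac{1}{\left(-4\right) 5 - 7}\right) x{\left(6,w \right)} + u\right) = 197 \left(\left(-3 + \frac{1}{\left(-4\right) 5 - 7}\right) 1 + 230\right) = 197 \left(\left(-3 + \frac{1}{-20 - 7}\right) 1 + 230\right) = 197 \left(\left(-3 + \frac{1}{-27}\right) 1 + 230\right) = 197 \left(\left(-3 - \frac{1}{27}\right) 1 + 230\right) = 197 \left(\left(- \frac{82}{27}\right) 1 + 230\right) = 197 \left(- \frac{82}{27} + 230\right) = 197 \cdot \frac{6128}{27} = \frac{1207216}{27}$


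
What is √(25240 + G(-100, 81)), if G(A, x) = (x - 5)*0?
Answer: 2*√6310 ≈ 158.87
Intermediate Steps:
G(A, x) = 0 (G(A, x) = (-5 + x)*0 = 0)
√(25240 + G(-100, 81)) = √(25240 + 0) = √25240 = 2*√6310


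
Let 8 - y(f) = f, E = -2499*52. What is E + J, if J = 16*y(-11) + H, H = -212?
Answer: -129856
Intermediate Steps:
E = -129948
y(f) = 8 - f
J = 92 (J = 16*(8 - 1*(-11)) - 212 = 16*(8 + 11) - 212 = 16*19 - 212 = 304 - 212 = 92)
E + J = -129948 + 92 = -129856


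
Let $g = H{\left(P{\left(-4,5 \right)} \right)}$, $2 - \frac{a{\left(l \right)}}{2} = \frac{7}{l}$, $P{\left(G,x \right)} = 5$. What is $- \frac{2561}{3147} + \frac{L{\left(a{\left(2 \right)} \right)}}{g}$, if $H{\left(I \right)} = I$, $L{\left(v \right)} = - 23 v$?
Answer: $\frac{204338}{15735} \approx 12.986$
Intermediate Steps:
$a{\left(l \right)} = 4 - \frac{14}{l}$ ($a{\left(l \right)} = 4 - 2 \frac{7}{l} = 4 - \frac{14}{l}$)
$g = 5$
$- \frac{2561}{3147} + \frac{L{\left(a{\left(2 \right)} \right)}}{g} = - \frac{2561}{3147} + \frac{\left(-23\right) \left(4 - \frac{14}{2}\right)}{5} = \left(-2561\right) \frac{1}{3147} + - 23 \left(4 - 7\right) \frac{1}{5} = - \frac{2561}{3147} + - 23 \left(4 - 7\right) \frac{1}{5} = - \frac{2561}{3147} + \left(-23\right) \left(-3\right) \frac{1}{5} = - \frac{2561}{3147} + 69 \cdot \frac{1}{5} = - \frac{2561}{3147} + \frac{69}{5} = \frac{204338}{15735}$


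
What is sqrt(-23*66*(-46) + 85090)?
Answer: sqrt(154918) ≈ 393.60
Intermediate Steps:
sqrt(-23*66*(-46) + 85090) = sqrt(-1518*(-46) + 85090) = sqrt(69828 + 85090) = sqrt(154918)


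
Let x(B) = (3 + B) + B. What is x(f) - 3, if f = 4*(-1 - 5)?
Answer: -48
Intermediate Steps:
f = -24 (f = 4*(-6) = -24)
x(B) = 3 + 2*B
x(f) - 3 = (3 + 2*(-24)) - 3 = (3 - 48) - 3 = -45 - 3 = -48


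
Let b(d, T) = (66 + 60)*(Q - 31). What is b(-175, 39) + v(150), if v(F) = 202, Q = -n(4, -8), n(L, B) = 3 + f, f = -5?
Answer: -3452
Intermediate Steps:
n(L, B) = -2 (n(L, B) = 3 - 5 = -2)
Q = 2 (Q = -1*(-2) = 2)
b(d, T) = -3654 (b(d, T) = (66 + 60)*(2 - 31) = 126*(-29) = -3654)
b(-175, 39) + v(150) = -3654 + 202 = -3452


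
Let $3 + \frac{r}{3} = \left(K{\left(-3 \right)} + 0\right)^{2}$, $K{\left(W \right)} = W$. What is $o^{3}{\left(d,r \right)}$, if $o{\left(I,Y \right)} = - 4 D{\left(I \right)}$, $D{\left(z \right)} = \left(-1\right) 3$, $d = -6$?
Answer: $1728$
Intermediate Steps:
$D{\left(z \right)} = -3$
$r = 18$ ($r = -9 + 3 \left(-3 + 0\right)^{2} = -9 + 3 \left(-3\right)^{2} = -9 + 3 \cdot 9 = -9 + 27 = 18$)
$o{\left(I,Y \right)} = 12$ ($o{\left(I,Y \right)} = \left(-4\right) \left(-3\right) = 12$)
$o^{3}{\left(d,r \right)} = 12^{3} = 1728$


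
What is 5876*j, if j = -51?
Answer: -299676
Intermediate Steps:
5876*j = 5876*(-51) = -299676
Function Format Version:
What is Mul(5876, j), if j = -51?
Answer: -299676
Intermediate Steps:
Mul(5876, j) = Mul(5876, -51) = -299676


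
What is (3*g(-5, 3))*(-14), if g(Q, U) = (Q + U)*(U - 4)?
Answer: -84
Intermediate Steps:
g(Q, U) = (-4 + U)*(Q + U) (g(Q, U) = (Q + U)*(-4 + U) = (-4 + U)*(Q + U))
(3*g(-5, 3))*(-14) = (3*(3² - 4*(-5) - 4*3 - 5*3))*(-14) = (3*(9 + 20 - 12 - 15))*(-14) = (3*2)*(-14) = 6*(-14) = -84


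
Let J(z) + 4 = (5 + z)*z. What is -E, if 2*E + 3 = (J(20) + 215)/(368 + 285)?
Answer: 624/653 ≈ 0.95559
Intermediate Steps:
J(z) = -4 + z*(5 + z) (J(z) = -4 + (5 + z)*z = -4 + z*(5 + z))
E = -624/653 (E = -3/2 + (((-4 + 20**2 + 5*20) + 215)/(368 + 285))/2 = -3/2 + (((-4 + 400 + 100) + 215)/653)/2 = -3/2 + ((496 + 215)*(1/653))/2 = -3/2 + (711*(1/653))/2 = -3/2 + (1/2)*(711/653) = -3/2 + 711/1306 = -624/653 ≈ -0.95559)
-E = -1*(-624/653) = 624/653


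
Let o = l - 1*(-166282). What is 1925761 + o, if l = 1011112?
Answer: 3103155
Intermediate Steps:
o = 1177394 (o = 1011112 - 1*(-166282) = 1011112 + 166282 = 1177394)
1925761 + o = 1925761 + 1177394 = 3103155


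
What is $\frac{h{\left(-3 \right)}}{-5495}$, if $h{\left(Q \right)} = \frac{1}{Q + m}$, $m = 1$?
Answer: $\frac{1}{10990} \approx 9.0992 \cdot 10^{-5}$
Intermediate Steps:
$h{\left(Q \right)} = \frac{1}{1 + Q}$ ($h{\left(Q \right)} = \frac{1}{Q + 1} = \frac{1}{1 + Q}$)
$\frac{h{\left(-3 \right)}}{-5495} = \frac{1}{\left(1 - 3\right) \left(-5495\right)} = \frac{1}{-2} \left(- \frac{1}{5495}\right) = \left(- \frac{1}{2}\right) \left(- \frac{1}{5495}\right) = \frac{1}{10990}$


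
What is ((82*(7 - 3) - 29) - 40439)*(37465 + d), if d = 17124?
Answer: -2191202460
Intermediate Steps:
((82*(7 - 3) - 29) - 40439)*(37465 + d) = ((82*(7 - 3) - 29) - 40439)*(37465 + 17124) = ((82*4 - 29) - 40439)*54589 = ((328 - 29) - 40439)*54589 = (299 - 40439)*54589 = -40140*54589 = -2191202460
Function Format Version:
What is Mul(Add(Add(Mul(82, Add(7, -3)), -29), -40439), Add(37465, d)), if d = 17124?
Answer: -2191202460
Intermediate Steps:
Mul(Add(Add(Mul(82, Add(7, -3)), -29), -40439), Add(37465, d)) = Mul(Add(Add(Mul(82, Add(7, -3)), -29), -40439), Add(37465, 17124)) = Mul(Add(Add(Mul(82, 4), -29), -40439), 54589) = Mul(Add(Add(328, -29), -40439), 54589) = Mul(Add(299, -40439), 54589) = Mul(-40140, 54589) = -2191202460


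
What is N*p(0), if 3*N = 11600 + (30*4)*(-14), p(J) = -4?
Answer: -39680/3 ≈ -13227.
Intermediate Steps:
N = 9920/3 (N = (11600 + (30*4)*(-14))/3 = (11600 + 120*(-14))/3 = (11600 - 1680)/3 = (⅓)*9920 = 9920/3 ≈ 3306.7)
N*p(0) = (9920/3)*(-4) = -39680/3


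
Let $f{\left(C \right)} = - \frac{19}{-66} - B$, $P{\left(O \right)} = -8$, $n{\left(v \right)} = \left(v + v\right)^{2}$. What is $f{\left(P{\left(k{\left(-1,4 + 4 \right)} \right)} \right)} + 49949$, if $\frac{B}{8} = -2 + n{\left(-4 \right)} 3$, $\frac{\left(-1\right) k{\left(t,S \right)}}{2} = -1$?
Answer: $\frac{3196333}{66} \approx 48429.0$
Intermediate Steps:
$k{\left(t,S \right)} = 2$ ($k{\left(t,S \right)} = \left(-2\right) \left(-1\right) = 2$)
$n{\left(v \right)} = 4 v^{2}$ ($n{\left(v \right)} = \left(2 v\right)^{2} = 4 v^{2}$)
$B = 1520$ ($B = 8 \left(-2 + 4 \left(-4\right)^{2} \cdot 3\right) = 8 \left(-2 + 4 \cdot 16 \cdot 3\right) = 8 \left(-2 + 64 \cdot 3\right) = 8 \left(-2 + 192\right) = 8 \cdot 190 = 1520$)
$f{\left(C \right)} = - \frac{100301}{66}$ ($f{\left(C \right)} = - \frac{19}{-66} - 1520 = \left(-19\right) \left(- \frac{1}{66}\right) - 1520 = \frac{19}{66} - 1520 = - \frac{100301}{66}$)
$f{\left(P{\left(k{\left(-1,4 + 4 \right)} \right)} \right)} + 49949 = - \frac{100301}{66} + 49949 = \frac{3196333}{66}$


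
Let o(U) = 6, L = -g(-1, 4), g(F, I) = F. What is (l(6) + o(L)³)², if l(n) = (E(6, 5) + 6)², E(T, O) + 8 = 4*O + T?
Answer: 627264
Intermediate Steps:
E(T, O) = -8 + T + 4*O (E(T, O) = -8 + (4*O + T) = -8 + (T + 4*O) = -8 + T + 4*O)
L = 1 (L = -1*(-1) = 1)
l(n) = 576 (l(n) = ((-8 + 6 + 4*5) + 6)² = ((-8 + 6 + 20) + 6)² = (18 + 6)² = 24² = 576)
(l(6) + o(L)³)² = (576 + 6³)² = (576 + 216)² = 792² = 627264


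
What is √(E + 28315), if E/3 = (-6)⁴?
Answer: √32203 ≈ 179.45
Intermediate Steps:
E = 3888 (E = 3*(-6)⁴ = 3*1296 = 3888)
√(E + 28315) = √(3888 + 28315) = √32203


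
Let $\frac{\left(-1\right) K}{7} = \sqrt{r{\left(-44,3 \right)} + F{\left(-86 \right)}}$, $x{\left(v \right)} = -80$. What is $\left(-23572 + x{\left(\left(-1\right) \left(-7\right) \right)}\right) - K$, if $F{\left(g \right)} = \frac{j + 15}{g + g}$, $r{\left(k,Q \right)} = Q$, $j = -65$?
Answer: $-23652 + \frac{7 \sqrt{24338}}{86} \approx -23639.0$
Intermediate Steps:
$F{\left(g \right)} = - \frac{25}{g}$ ($F{\left(g \right)} = \frac{-65 + 15}{g + g} = - \frac{50}{2 g} = - 50 \frac{1}{2 g} = - \frac{25}{g}$)
$K = - \frac{7 \sqrt{24338}}{86}$ ($K = - 7 \sqrt{3 - \frac{25}{-86}} = - 7 \sqrt{3 - - \frac{25}{86}} = - 7 \sqrt{3 + \frac{25}{86}} = - 7 \sqrt{\frac{283}{86}} = - 7 \frac{\sqrt{24338}}{86} = - \frac{7 \sqrt{24338}}{86} \approx -12.698$)
$\left(-23572 + x{\left(\left(-1\right) \left(-7\right) \right)}\right) - K = \left(-23572 - 80\right) - - \frac{7 \sqrt{24338}}{86} = -23652 + \frac{7 \sqrt{24338}}{86}$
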